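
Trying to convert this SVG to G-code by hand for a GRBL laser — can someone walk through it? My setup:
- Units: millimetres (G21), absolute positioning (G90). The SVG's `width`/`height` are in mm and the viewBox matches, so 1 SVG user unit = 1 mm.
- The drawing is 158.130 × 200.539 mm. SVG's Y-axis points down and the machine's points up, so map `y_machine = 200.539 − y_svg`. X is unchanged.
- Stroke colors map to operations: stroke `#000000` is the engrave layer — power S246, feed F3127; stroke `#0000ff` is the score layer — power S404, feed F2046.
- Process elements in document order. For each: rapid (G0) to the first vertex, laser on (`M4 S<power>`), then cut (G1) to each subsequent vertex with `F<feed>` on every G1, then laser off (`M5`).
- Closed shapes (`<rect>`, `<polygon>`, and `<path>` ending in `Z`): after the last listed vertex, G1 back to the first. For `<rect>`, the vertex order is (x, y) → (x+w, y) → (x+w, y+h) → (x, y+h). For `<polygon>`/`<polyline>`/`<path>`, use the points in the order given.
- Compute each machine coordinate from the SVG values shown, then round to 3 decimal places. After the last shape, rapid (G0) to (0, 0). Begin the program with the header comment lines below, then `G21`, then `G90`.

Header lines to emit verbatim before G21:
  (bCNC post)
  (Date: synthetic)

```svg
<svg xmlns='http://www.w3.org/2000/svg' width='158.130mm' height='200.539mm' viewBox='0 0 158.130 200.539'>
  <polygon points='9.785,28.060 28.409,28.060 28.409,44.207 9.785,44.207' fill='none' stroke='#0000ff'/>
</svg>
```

(bCNC post)
(Date: synthetic)
G21
G90
G0 X9.785 Y172.479
M4 S404
G1 X28.409 Y172.479 F2046
G1 X28.409 Y156.332 F2046
G1 X9.785 Y156.332 F2046
G1 X9.785 Y172.479 F2046
M5
G0 X0.000 Y0.000

viewBox `0 0 158.130 200.539` with mm width/height → 1 unit = 1 mm. Flip: y_m = 200.539 − y_svg.

**Shape 1** — `<polygon>` rectangle, stroke `#0000ff` → score (S404, F2046). Machine vertices: (9.785,172.479) → (28.409,172.479) → (28.409,156.332) → (9.785,156.332) → (9.785,172.479). Closed: final G1 returns to the first vertex.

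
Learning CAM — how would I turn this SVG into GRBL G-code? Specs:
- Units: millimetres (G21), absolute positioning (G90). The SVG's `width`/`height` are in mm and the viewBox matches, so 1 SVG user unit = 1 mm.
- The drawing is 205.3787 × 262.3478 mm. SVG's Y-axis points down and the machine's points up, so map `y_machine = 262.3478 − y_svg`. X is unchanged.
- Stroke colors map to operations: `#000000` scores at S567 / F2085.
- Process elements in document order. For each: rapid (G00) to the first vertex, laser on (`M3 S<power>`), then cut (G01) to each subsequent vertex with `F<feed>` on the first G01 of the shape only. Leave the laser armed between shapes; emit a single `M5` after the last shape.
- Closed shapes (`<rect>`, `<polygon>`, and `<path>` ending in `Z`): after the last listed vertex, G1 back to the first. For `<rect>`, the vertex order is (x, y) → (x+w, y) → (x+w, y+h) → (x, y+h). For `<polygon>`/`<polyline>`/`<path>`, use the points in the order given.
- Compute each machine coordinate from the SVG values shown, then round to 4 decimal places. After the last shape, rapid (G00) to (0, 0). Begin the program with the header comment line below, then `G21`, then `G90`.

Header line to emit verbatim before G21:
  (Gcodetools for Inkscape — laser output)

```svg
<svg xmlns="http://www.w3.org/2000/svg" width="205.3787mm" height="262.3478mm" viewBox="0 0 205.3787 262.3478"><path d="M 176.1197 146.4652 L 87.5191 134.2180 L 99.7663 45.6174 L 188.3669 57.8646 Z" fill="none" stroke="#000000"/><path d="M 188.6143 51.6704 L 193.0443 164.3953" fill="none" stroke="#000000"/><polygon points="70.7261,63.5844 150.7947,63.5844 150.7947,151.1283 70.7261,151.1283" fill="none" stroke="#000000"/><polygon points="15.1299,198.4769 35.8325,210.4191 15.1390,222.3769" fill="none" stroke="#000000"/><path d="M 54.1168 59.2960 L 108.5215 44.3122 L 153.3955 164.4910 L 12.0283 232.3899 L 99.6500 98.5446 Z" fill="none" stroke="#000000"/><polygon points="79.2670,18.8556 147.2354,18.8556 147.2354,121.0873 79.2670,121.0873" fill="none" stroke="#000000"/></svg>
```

1 u = 1 mm; y_m = 262.3478 − y.

[1] `<path>` regular polygon, #000000→score S567 F2085: (176.1197,115.8826) → (87.5191,128.1298) → (99.7663,216.7304) → (188.3669,204.4832) → (176.1197,115.8826) (closed)

[2] `<path>` line segment, #000000→score S567 F2085: (188.6143,210.6774) → (193.0443,97.9525)

[3] `<polygon>` rectangle, #000000→score S567 F2085: (70.7261,198.7634) → (150.7947,198.7634) → (150.7947,111.2195) → (70.7261,111.2195) → (70.7261,198.7634) (closed)

[4] `<polygon>` regular polygon, #000000→score S567 F2085: (15.1299,63.8709) → (35.8325,51.9287) → (15.1390,39.9709) → (15.1299,63.8709) (closed)

[5] `<path>` closed polygon, #000000→score S567 F2085: (54.1168,203.0518) → (108.5215,218.0356) → (153.3955,97.8568) → (12.0283,29.9579) → (99.6500,163.8032) → (54.1168,203.0518) (closed)

[6] `<polygon>` rectangle, #000000→score S567 F2085: (79.2670,243.4922) → (147.2354,243.4922) → (147.2354,141.2605) → (79.2670,141.2605) → (79.2670,243.4922) (closed)

(Gcodetools for Inkscape — laser output)
G21
G90
G00 X176.1197 Y115.8826
M3 S567
G01 X87.5191 Y128.1298 F2085
G01 X99.7663 Y216.7304
G01 X188.3669 Y204.4832
G01 X176.1197 Y115.8826
G00 X188.6143 Y210.6774
M3 S567
G01 X193.0443 Y97.9525 F2085
G00 X70.7261 Y198.7634
M3 S567
G01 X150.7947 Y198.7634 F2085
G01 X150.7947 Y111.2195
G01 X70.7261 Y111.2195
G01 X70.7261 Y198.7634
G00 X15.1299 Y63.8709
M3 S567
G01 X35.8325 Y51.9287 F2085
G01 X15.1390 Y39.9709
G01 X15.1299 Y63.8709
G00 X54.1168 Y203.0518
M3 S567
G01 X108.5215 Y218.0356 F2085
G01 X153.3955 Y97.8568
G01 X12.0283 Y29.9579
G01 X99.6500 Y163.8032
G01 X54.1168 Y203.0518
G00 X79.2670 Y243.4922
M3 S567
G01 X147.2354 Y243.4922 F2085
G01 X147.2354 Y141.2605
G01 X79.2670 Y141.2605
G01 X79.2670 Y243.4922
M5
G00 X0.0000 Y0.0000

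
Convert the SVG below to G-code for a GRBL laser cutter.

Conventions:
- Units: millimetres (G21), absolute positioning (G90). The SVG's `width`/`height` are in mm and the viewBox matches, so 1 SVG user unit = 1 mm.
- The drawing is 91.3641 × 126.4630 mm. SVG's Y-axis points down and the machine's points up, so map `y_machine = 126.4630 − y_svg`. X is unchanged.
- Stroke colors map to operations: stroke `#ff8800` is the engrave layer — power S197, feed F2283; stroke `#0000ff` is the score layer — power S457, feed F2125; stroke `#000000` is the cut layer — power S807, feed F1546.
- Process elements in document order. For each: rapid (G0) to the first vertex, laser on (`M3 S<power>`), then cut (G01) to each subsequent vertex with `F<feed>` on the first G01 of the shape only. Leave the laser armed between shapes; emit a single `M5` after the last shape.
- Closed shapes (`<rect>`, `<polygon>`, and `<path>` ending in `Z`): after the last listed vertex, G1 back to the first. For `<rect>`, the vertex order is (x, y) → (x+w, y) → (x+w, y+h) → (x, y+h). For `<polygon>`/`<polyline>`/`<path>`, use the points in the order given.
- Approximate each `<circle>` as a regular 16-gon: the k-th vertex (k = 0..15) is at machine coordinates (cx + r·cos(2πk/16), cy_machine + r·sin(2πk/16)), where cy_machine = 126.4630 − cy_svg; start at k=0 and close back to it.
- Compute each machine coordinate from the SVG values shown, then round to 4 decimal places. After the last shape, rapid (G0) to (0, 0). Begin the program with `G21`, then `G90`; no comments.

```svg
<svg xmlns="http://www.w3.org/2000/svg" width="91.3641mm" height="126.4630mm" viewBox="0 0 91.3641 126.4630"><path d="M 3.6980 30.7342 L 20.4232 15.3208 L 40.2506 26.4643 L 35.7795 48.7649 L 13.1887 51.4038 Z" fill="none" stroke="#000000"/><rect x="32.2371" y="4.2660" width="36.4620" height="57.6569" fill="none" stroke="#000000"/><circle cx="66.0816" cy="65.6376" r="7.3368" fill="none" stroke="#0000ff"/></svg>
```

G21
G90
G0 X3.6980 Y95.7288
M3 S807
G01 X20.4232 Y111.1422 F1546
G01 X40.2506 Y99.9987
G01 X35.7795 Y77.6981
G01 X13.1887 Y75.0592
G01 X3.6980 Y95.7288
G0 X32.2371 Y122.1970
M3 S807
G01 X68.6991 Y122.1970 F1546
G01 X68.6991 Y64.5401
G01 X32.2371 Y64.5401
G01 X32.2371 Y122.1970
G0 X73.4184 Y60.8254
M3 S457
G01 X72.8599 Y63.6331 F2125
G01 X71.2695 Y66.0133
G01 X68.8893 Y67.6037
G01 X66.0816 Y68.1622
G01 X63.2739 Y67.6037
G01 X60.8937 Y66.0133
G01 X59.3033 Y63.6331
G01 X58.7448 Y60.8254
G01 X59.3033 Y58.0177
G01 X60.8937 Y55.6375
G01 X63.2739 Y54.0471
G01 X66.0816 Y53.4886
G01 X68.8893 Y54.0471
G01 X71.2695 Y55.6375
G01 X72.8599 Y58.0177
G01 X73.4184 Y60.8254
M5
G0 X0.0000 Y0.0000

1 u = 1 mm; y_m = 126.4630 − y.

[1] `<path>` regular polygon, #000000→cut S807 F1546: (3.6980,95.7288) → (20.4232,111.1422) → (40.2506,99.9987) → (35.7795,77.6981) → (13.1887,75.0592) → (3.6980,95.7288) (closed)

[2] `<rect>` rectangle, #000000→cut S807 F1546: (32.2371,122.1970) → (68.6991,122.1970) → (68.6991,64.5401) → (32.2371,64.5401) → (32.2371,122.1970) (closed)

[3] `<circle>` circle, #0000ff→score S457 F2125: (73.4184,60.8254) → (72.8599,63.6331) → (71.2695,66.0133) → (68.8893,67.6037) → (66.0816,68.1622) → (63.2739,67.6037) → (60.8937,66.0133) → (59.3033,63.6331) → (58.7448,60.8254) → (59.3033,58.0177) → (60.8937,55.6375) → (63.2739,54.0471) → (66.0816,53.4886) → (68.8893,54.0471) → (71.2695,55.6375) → (72.8599,58.0177) → (73.4184,60.8254) (closed)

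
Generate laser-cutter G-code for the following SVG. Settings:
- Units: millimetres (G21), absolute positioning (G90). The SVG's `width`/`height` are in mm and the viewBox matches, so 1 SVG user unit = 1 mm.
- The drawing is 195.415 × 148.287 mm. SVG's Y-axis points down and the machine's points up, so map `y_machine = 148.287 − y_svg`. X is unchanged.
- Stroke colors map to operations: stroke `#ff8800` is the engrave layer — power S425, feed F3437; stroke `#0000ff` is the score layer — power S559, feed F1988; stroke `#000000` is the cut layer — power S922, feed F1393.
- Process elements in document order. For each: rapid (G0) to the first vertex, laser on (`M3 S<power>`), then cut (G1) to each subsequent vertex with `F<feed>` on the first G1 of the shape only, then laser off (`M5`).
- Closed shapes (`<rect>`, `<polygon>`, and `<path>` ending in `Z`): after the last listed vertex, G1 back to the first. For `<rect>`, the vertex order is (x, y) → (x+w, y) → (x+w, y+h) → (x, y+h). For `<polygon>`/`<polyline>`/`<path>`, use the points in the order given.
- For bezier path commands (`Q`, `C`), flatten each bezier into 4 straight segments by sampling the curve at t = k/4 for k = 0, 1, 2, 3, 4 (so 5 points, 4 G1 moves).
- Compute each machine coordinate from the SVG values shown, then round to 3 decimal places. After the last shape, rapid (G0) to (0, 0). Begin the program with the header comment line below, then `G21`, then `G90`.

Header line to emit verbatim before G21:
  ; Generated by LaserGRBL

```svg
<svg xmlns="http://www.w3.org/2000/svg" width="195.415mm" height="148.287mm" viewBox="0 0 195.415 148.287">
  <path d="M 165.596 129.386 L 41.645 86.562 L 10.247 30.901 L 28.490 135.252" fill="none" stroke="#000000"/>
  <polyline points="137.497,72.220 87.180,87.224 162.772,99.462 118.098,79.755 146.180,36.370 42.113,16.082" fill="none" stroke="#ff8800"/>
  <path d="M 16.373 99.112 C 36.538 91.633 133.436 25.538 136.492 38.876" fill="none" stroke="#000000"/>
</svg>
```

; Generated by LaserGRBL
G21
G90
G0 X165.596 Y18.901
M3 S922
G1 X41.645 Y61.725 F1393
G1 X10.247 Y117.386
G1 X28.490 Y13.035
M5
G0 X137.497 Y76.067
M3 S425
G1 X87.180 Y61.063 F3437
G1 X162.772 Y48.825
G1 X118.098 Y68.532
G1 X146.180 Y111.917
G1 X42.113 Y132.205
M5
G0 X16.373 Y49.175
M3 S922
G1 X43.219 Y63.618 F1393
G1 X82.848 Y87.099
G1 X119.270 Y106.678
G1 X136.492 Y109.411
M5
G0 X0.000 Y0.000

1 u = 1 mm; y_m = 148.287 − y.

[1] `<path>` open polyline, #000000→cut S922 F1393: (165.596,18.901) → (41.645,61.725) → (10.247,117.386) → (28.490,13.035)

[2] `<polyline>` open polyline, #ff8800→engrave S425 F3437: (137.497,76.067) → (87.180,61.063) → (162.772,48.825) → (118.098,68.532) → (146.180,111.917) → (42.113,132.205)

[3] `<path>` cubic bezier, #000000→cut S922 F1393: (16.373,49.175) → (43.219,63.618) → (82.848,87.099) → (119.270,106.678) → (136.492,109.411)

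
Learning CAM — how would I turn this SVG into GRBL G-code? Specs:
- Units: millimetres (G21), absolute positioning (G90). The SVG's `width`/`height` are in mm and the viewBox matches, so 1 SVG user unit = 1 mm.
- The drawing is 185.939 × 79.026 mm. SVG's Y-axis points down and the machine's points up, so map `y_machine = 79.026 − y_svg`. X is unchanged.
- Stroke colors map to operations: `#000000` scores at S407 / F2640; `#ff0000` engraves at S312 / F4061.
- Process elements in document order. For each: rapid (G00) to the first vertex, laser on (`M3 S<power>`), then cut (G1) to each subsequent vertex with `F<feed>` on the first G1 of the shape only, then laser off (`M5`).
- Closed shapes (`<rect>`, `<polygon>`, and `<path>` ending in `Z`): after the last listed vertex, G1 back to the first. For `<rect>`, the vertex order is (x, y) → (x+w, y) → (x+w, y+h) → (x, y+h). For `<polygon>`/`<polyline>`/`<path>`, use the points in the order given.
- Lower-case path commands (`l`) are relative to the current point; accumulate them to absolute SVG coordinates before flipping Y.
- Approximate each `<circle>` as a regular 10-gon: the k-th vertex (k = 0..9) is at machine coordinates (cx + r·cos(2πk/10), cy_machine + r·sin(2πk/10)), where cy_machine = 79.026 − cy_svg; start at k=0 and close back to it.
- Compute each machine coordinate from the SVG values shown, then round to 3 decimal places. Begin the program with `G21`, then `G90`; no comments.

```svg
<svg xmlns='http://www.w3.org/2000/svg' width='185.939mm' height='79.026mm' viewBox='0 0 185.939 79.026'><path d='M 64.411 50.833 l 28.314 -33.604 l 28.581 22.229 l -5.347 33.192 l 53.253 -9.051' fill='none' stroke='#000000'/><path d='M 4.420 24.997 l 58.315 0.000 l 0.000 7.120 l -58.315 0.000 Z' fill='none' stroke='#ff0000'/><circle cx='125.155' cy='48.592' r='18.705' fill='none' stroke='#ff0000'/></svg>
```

G21
G90
G00 X64.411 Y28.193
M3 S407
G1 X92.725 Y61.797 F2640
G1 X121.306 Y39.568
G1 X115.959 Y6.376
G1 X169.212 Y15.427
M5
G00 X4.420 Y54.029
M3 S312
G1 X62.735 Y54.029 F4061
G1 X62.735 Y46.909
G1 X4.420 Y46.909
G1 X4.420 Y54.029
M5
G00 X143.860 Y30.434
M3 S312
G1 X140.288 Y41.429 F4061
G1 X130.935 Y48.224
G1 X119.375 Y48.224
G1 X110.022 Y41.429
G1 X106.450 Y30.434
G1 X110.022 Y19.439
G1 X119.375 Y12.644
G1 X130.935 Y12.644
G1 X140.288 Y19.439
G1 X143.860 Y30.434
M5

Since the viewBox matches the mm dimensions, user units are millimetres directly. The only transform is the Y-flip y_m = 79.026 − y_svg.

Shape 1 is a open polyline drawn with `<path>`. Its stroke #000000 means score at S407, F2640. After flipping Y the toolpath is (64.411,28.193) → (92.725,61.797) → (121.306,39.568) → (115.959,6.376) → (169.212,15.427).

Shape 2 is a rectangle drawn with `<path>`. Its stroke #ff0000 means engrave at S312, F4061. After flipping Y the toolpath is (4.420,54.029) → (62.735,54.029) → (62.735,46.909) → (4.420,46.909) → (4.420,54.029), returning to the start.

Shape 3 is a circle drawn with `<circle>`. Its stroke #ff0000 means engrave at S312, F4061. After flipping Y the toolpath is (143.860,30.434) → (140.288,41.429) → (130.935,48.224) → (119.375,48.224) → (110.022,41.429) → (106.450,30.434) → (110.022,19.439) → (119.375,12.644) → (130.935,12.644) → (140.288,19.439) → (143.860,30.434), returning to the start.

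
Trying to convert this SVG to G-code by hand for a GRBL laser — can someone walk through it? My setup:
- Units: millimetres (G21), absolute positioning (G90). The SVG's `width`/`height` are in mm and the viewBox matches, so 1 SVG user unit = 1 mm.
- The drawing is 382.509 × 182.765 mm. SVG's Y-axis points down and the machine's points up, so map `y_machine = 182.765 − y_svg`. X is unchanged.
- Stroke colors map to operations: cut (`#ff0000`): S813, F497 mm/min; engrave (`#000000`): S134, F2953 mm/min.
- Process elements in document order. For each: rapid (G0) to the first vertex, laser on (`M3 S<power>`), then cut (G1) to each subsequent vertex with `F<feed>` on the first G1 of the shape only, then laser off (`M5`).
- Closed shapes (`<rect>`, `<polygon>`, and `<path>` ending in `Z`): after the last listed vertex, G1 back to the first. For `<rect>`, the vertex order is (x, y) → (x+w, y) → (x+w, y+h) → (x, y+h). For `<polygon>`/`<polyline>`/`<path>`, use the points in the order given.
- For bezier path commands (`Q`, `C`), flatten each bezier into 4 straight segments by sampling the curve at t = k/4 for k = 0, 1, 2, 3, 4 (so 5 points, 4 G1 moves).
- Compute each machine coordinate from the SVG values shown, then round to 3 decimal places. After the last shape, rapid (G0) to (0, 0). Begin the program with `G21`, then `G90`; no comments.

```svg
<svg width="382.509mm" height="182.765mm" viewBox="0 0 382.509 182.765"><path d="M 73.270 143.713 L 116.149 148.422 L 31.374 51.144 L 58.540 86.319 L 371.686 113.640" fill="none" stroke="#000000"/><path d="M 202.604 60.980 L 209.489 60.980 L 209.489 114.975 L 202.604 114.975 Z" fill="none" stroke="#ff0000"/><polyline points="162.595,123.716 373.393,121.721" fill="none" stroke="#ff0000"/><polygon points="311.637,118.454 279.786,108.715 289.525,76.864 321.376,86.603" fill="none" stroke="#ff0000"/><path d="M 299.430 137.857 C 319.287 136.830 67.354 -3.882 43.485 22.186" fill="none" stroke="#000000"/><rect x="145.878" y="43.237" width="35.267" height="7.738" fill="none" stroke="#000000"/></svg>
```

1 u = 1 mm; y_m = 182.765 − y.

[1] `<path>` open polyline, #000000→engrave S134 F2953: (73.270,39.052) → (116.149,34.343) → (31.374,131.621) → (58.540,96.446) → (371.686,69.125)

[2] `<path>` rectangle, #ff0000→cut S813 F497: (202.604,121.785) → (209.489,121.785) → (209.489,67.790) → (202.604,67.790) → (202.604,121.785) (closed)

[3] `<polyline>` line segment, #ff0000→cut S813 F497: (162.595,59.049) → (373.393,61.044)

[4] `<polygon>` regular polygon, #ff0000→cut S813 F497: (311.637,64.311) → (279.786,74.050) → (289.525,105.901) → (321.376,96.162) → (311.637,64.311) (closed)

[5] `<path>` cubic bezier, #000000→engrave S134 F2953: (299.430,44.908) → (271.172,67.081) → (187.855,112.904) → (96.339,153.647) → (43.485,160.579)

[6] `<rect>` rectangle, #000000→engrave S134 F2953: (145.878,139.528) → (181.145,139.528) → (181.145,131.790) → (145.878,131.790) → (145.878,139.528) (closed)

G21
G90
G0 X73.270 Y39.052
M3 S134
G1 X116.149 Y34.343 F2953
G1 X31.374 Y131.621
G1 X58.540 Y96.446
G1 X371.686 Y69.125
M5
G0 X202.604 Y121.785
M3 S813
G1 X209.489 Y121.785 F497
G1 X209.489 Y67.790
G1 X202.604 Y67.790
G1 X202.604 Y121.785
M5
G0 X162.595 Y59.049
M3 S813
G1 X373.393 Y61.044 F497
M5
G0 X311.637 Y64.311
M3 S813
G1 X279.786 Y74.050 F497
G1 X289.525 Y105.901
G1 X321.376 Y96.162
G1 X311.637 Y64.311
M5
G0 X299.430 Y44.908
M3 S134
G1 X271.172 Y67.081 F2953
G1 X187.855 Y112.904
G1 X96.339 Y153.647
G1 X43.485 Y160.579
M5
G0 X145.878 Y139.528
M3 S134
G1 X181.145 Y139.528 F2953
G1 X181.145 Y131.790
G1 X145.878 Y131.790
G1 X145.878 Y139.528
M5
G0 X0.000 Y0.000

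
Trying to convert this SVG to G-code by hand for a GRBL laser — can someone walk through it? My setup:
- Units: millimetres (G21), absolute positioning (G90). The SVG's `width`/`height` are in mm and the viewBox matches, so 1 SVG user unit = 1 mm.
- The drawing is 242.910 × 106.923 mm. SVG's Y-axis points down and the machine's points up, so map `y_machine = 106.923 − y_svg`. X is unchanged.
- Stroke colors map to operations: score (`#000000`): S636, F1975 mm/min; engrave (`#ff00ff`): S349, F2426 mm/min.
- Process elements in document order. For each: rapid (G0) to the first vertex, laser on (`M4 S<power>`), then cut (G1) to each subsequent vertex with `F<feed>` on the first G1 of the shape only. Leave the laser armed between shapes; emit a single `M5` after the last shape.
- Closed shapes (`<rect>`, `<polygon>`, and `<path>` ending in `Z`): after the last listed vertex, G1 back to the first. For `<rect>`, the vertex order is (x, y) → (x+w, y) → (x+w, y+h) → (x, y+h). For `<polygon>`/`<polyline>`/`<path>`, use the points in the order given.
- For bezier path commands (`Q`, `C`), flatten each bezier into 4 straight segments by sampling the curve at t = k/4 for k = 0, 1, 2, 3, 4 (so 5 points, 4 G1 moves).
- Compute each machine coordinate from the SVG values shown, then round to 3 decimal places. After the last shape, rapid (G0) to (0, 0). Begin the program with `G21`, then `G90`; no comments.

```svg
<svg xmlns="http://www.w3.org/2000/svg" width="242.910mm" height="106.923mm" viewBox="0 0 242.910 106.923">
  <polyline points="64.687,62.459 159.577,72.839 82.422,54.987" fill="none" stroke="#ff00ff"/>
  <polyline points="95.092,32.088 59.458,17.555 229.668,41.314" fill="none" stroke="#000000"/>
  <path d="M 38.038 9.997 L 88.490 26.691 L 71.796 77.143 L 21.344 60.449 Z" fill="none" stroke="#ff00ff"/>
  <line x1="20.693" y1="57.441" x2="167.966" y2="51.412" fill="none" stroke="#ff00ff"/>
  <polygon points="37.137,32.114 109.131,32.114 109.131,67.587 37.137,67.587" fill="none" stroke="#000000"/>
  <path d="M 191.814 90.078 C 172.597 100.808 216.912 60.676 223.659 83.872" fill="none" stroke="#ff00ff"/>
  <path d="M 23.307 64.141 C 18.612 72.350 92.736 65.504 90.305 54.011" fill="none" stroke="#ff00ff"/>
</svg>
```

G21
G90
G0 X64.687 Y44.464
M4 S349
G1 X159.577 Y34.084 F2426
G1 X82.422 Y51.936
G0 X95.092 Y74.835
M4 S636
G1 X59.458 Y89.368 F1975
G1 X229.668 Y65.609
G0 X38.038 Y96.926
M4 S349
G1 X88.490 Y80.232 F2426
G1 X71.796 Y29.780
G1 X21.344 Y46.474
G1 X38.038 Y96.926
G0 X20.693 Y49.482
M4 S349
G1 X167.966 Y55.511 F2426
G0 X37.137 Y74.809
M4 S636
G1 X109.131 Y74.809 F1975
G1 X109.131 Y39.336
G1 X37.137 Y39.336
G1 X37.137 Y74.809
G0 X191.814 Y16.845
M4 S349
G1 X187.734 Y16.550 F2426
G1 X198.000 Y24.623
G1 X213.134 Y30.358
G1 X223.659 Y23.051
G0 X23.307 Y42.782
M4 S349
G1 X32.137 Y39.285 F2426
G1 X55.957 Y40.459
G1 X80.202 Y45.326
G1 X90.305 Y52.912
M5
G0 X0.000 Y0.000

viewBox `0 0 242.910 106.923` with mm width/height → 1 unit = 1 mm. Flip: y_m = 106.923 − y_svg.

**Shape 1** — `<polyline>` open polyline, stroke `#ff00ff` → engrave (S349, F2426). Machine vertices: (64.687,44.464) → (159.577,34.084) → (82.422,51.936). Open path.

**Shape 2** — `<polyline>` open polyline, stroke `#000000` → score (S636, F1975). Machine vertices: (95.092,74.835) → (59.458,89.368) → (229.668,65.609). Open path.

**Shape 3** — `<path>` regular polygon, stroke `#ff00ff` → engrave (S349, F2426). Machine vertices: (38.038,96.926) → (88.490,80.232) → (71.796,29.780) → (21.344,46.474) → (38.038,96.926). Closed: final G1 returns to the first vertex.

**Shape 4** — `<line>` line segment, stroke `#ff00ff` → engrave (S349, F2426). Machine vertices: (20.693,49.482) → (167.966,55.511). Open path.

**Shape 5** — `<polygon>` rectangle, stroke `#000000` → score (S636, F1975). Machine vertices: (37.137,74.809) → (109.131,74.809) → (109.131,39.336) → (37.137,39.336) → (37.137,74.809). Closed: final G1 returns to the first vertex.

**Shape 6** — `<path>` cubic bezier, stroke `#ff00ff` → engrave (S349, F2426). Control points (SVG): P0=(191.814,90.078), P1=(172.597,100.808), P2=(216.912,60.676), P3=(223.659,83.872); sampled at t=k/4. Machine vertices: (191.814,16.845) → (187.734,16.550) → (198.000,24.623) → (213.134,30.358) → (223.659,23.051). Open path.

**Shape 7** — `<path>` cubic bezier, stroke `#ff00ff` → engrave (S349, F2426). Control points (SVG): P0=(23.307,64.141), P1=(18.612,72.350), P2=(92.736,65.504), P3=(90.305,54.011); sampled at t=k/4. Machine vertices: (23.307,42.782) → (32.137,39.285) → (55.957,40.459) → (80.202,45.326) → (90.305,52.912). Open path.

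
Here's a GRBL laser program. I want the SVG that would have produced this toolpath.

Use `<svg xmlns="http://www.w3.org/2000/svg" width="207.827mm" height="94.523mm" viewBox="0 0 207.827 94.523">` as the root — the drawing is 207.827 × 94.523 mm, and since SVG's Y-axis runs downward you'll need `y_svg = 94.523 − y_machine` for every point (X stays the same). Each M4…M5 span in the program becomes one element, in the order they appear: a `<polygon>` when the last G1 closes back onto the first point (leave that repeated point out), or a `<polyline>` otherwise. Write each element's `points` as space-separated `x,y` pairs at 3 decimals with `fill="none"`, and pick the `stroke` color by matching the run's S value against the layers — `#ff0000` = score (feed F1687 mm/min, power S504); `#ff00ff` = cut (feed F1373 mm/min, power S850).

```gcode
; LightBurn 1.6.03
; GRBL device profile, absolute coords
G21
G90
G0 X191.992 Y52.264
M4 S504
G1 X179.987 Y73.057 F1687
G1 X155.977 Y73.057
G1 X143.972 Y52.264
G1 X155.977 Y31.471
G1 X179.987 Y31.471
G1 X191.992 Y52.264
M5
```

<svg xmlns="http://www.w3.org/2000/svg" width="207.827mm" height="94.523mm" viewBox="0 0 207.827 94.523">
  <polygon points="191.992,42.259 179.987,21.466 155.977,21.466 143.972,42.259 155.977,63.052 179.987,63.052" fill="none" stroke="#ff0000"/>
</svg>

Machine Y-up, SVG Y-down with viewBox height 94.523, so y_svg = 94.523 − y_machine; X carries over. Every run uses S504, so all elements get stroke `#ff0000` (score).

Run 1: The run returns to its start, so emit a `<polygon>` with points (Y-flipped): 191.992,42.259 179.987,21.466 155.977,21.466 143.972,42.259 155.977,63.052 179.987,63.052.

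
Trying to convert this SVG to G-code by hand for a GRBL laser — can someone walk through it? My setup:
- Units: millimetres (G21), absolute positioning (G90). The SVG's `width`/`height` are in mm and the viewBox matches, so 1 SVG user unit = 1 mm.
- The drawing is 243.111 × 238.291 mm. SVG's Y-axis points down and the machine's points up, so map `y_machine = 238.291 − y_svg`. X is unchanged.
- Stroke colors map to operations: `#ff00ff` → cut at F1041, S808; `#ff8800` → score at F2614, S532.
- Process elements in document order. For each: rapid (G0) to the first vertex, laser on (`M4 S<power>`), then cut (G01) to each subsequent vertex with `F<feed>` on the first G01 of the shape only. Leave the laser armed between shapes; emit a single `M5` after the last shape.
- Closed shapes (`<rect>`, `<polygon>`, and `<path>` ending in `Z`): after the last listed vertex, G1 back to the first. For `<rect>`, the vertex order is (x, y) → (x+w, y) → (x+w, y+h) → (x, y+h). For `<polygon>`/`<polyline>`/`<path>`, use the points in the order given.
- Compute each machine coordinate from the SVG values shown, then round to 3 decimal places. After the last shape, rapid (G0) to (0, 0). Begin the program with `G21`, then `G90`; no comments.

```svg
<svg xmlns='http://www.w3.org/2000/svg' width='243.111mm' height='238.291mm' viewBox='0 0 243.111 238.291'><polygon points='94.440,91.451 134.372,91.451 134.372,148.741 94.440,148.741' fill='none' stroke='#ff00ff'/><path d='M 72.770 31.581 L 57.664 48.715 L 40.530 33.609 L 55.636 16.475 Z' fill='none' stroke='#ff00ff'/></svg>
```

viewBox `0 0 243.111 238.291` with mm width/height → 1 unit = 1 mm. Flip: y_m = 238.291 − y_svg.

**Shape 1** — `<polygon>` rectangle, stroke `#ff00ff` → cut (S808, F1041). Machine vertices: (94.440,146.840) → (134.372,146.840) → (134.372,89.550) → (94.440,89.550) → (94.440,146.840). Closed: final G1 returns to the first vertex.

**Shape 2** — `<path>` regular polygon, stroke `#ff00ff` → cut (S808, F1041). Machine vertices: (72.770,206.710) → (57.664,189.576) → (40.530,204.682) → (55.636,221.816) → (72.770,206.710). Closed: final G1 returns to the first vertex.

G21
G90
G0 X94.440 Y146.840
M4 S808
G01 X134.372 Y146.840 F1041
G01 X134.372 Y89.550
G01 X94.440 Y89.550
G01 X94.440 Y146.840
G0 X72.770 Y206.710
M4 S808
G01 X57.664 Y189.576 F1041
G01 X40.530 Y204.682
G01 X55.636 Y221.816
G01 X72.770 Y206.710
M5
G0 X0.000 Y0.000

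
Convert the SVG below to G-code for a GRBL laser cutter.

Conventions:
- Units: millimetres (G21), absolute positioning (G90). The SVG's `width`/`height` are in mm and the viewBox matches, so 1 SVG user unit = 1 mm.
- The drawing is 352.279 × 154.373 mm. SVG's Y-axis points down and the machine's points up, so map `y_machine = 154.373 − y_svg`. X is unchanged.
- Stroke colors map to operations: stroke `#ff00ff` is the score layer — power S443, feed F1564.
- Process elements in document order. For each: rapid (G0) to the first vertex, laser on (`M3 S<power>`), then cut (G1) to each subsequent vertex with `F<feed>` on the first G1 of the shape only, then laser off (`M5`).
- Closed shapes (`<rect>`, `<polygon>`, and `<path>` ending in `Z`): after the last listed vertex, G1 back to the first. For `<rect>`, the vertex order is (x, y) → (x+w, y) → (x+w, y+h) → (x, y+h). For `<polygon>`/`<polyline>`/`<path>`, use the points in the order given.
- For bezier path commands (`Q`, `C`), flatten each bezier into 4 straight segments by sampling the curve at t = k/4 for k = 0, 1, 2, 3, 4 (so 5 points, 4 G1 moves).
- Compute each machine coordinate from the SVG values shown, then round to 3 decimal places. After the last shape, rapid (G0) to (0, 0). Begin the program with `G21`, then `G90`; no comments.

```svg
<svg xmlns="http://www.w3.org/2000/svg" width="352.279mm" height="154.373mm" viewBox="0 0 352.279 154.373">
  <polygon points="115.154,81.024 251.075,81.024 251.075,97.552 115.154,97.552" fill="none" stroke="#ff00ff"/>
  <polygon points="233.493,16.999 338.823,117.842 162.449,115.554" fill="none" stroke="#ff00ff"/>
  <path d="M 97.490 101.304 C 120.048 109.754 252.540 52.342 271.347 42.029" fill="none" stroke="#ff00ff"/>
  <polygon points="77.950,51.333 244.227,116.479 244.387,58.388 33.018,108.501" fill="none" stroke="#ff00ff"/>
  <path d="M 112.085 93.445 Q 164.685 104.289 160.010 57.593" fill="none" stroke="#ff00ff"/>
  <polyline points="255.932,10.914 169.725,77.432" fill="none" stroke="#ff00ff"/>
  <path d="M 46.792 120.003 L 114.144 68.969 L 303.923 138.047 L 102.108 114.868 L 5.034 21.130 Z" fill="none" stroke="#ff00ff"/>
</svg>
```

viewBox `0 0 352.279 154.373` with mm width/height → 1 unit = 1 mm. Flip: y_m = 154.373 − y_svg.

**Shape 1** — `<polygon>` rectangle, stroke `#ff00ff` → score (S443, F1564). Machine vertices: (115.154,73.349) → (251.075,73.349) → (251.075,56.821) → (115.154,56.821) → (115.154,73.349). Closed: final G1 returns to the first vertex.

**Shape 2** — `<polygon>` closed polygon, stroke `#ff00ff` → score (S443, F1564). Machine vertices: (233.493,137.374) → (338.823,36.531) → (162.449,38.819) → (233.493,137.374). Closed: final G1 returns to the first vertex.

**Shape 3** — `<path>` cubic bezier, stroke `#ff00ff` → score (S443, F1564). Control points (SVG): P0=(97.490,101.304), P1=(120.048,109.754), P2=(252.540,52.342), P3=(271.347,42.029); sampled at t=k/4. Machine vertices: (97.490,53.069) → (131.527,57.316) → (185.825,75.670) → (239.420,97.543) → (271.347,112.344). Open path.

**Shape 4** — `<polygon>` closed polygon, stroke `#ff00ff` → score (S443, F1564). Machine vertices: (77.950,103.040) → (244.227,37.894) → (244.387,95.985) → (33.018,45.872) → (77.950,103.040). Closed: final G1 returns to the first vertex.

**Shape 5** — `<path>` quadratic bezier, stroke `#ff00ff` → score (S443, F1564). Control points (SVG): P0=(112.085,93.445), P1=(164.685,104.289), P2=(160.010,57.593); sampled at t=k/4. Machine vertices: (112.085,60.928) → (134.805,59.102) → (150.366,64.469) → (158.768,77.028) → (160.010,96.780). Open path.

**Shape 6** — `<polyline>` line segment, stroke `#ff00ff` → score (S443, F1564). Machine vertices: (255.932,143.459) → (169.725,76.941). Open path.

**Shape 7** — `<path>` closed polygon, stroke `#ff00ff` → score (S443, F1564). Machine vertices: (46.792,34.370) → (114.144,85.404) → (303.923,16.326) → (102.108,39.505) → (5.034,133.243) → (46.792,34.370). Closed: final G1 returns to the first vertex.

G21
G90
G0 X115.154 Y73.349
M3 S443
G1 X251.075 Y73.349 F1564
G1 X251.075 Y56.821
G1 X115.154 Y56.821
G1 X115.154 Y73.349
M5
G0 X233.493 Y137.374
M3 S443
G1 X338.823 Y36.531 F1564
G1 X162.449 Y38.819
G1 X233.493 Y137.374
M5
G0 X97.490 Y53.069
M3 S443
G1 X131.527 Y57.316 F1564
G1 X185.825 Y75.670
G1 X239.420 Y97.543
G1 X271.347 Y112.344
M5
G0 X77.950 Y103.040
M3 S443
G1 X244.227 Y37.894 F1564
G1 X244.387 Y95.985
G1 X33.018 Y45.872
G1 X77.950 Y103.040
M5
G0 X112.085 Y60.928
M3 S443
G1 X134.805 Y59.102 F1564
G1 X150.366 Y64.469
G1 X158.768 Y77.028
G1 X160.010 Y96.780
M5
G0 X255.932 Y143.459
M3 S443
G1 X169.725 Y76.941 F1564
M5
G0 X46.792 Y34.370
M3 S443
G1 X114.144 Y85.404 F1564
G1 X303.923 Y16.326
G1 X102.108 Y39.505
G1 X5.034 Y133.243
G1 X46.792 Y34.370
M5
G0 X0.000 Y0.000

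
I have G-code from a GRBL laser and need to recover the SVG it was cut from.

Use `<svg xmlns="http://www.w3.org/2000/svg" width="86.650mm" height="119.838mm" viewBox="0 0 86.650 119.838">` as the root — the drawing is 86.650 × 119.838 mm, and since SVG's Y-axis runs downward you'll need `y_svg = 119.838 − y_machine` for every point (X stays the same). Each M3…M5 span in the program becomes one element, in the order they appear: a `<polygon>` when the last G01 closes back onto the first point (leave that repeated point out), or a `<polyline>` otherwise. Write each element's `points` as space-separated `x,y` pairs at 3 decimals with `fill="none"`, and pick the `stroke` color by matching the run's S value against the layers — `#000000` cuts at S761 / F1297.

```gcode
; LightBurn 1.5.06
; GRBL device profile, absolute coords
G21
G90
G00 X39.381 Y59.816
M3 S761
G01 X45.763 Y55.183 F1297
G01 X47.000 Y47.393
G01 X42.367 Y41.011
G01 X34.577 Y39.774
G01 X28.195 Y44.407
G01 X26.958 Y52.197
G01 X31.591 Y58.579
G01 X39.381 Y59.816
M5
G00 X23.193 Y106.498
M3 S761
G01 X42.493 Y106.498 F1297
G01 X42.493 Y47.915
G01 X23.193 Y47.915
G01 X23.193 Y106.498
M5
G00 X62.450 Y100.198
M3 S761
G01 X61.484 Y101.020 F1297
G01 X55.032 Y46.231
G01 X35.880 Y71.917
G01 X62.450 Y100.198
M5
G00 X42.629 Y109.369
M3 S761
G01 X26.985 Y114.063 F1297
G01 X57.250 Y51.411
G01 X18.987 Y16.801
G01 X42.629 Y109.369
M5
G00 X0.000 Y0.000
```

y_svg = 119.838 − y_m. Every run uses S761, so all elements get stroke `#000000` (cut).

[1] closed run; points: 39.381,60.022 45.763,64.655 47.000,72.445 42.367,78.827 34.577,80.064 28.195,75.431 26.958,67.641 31.591,61.259

[2] closed run; points: 23.193,13.340 42.493,13.340 42.493,71.923 23.193,71.923

[3] closed run; points: 62.450,19.640 61.484,18.818 55.032,73.607 35.880,47.921

[4] closed run; points: 42.629,10.469 26.985,5.775 57.250,68.427 18.987,103.037

<svg xmlns="http://www.w3.org/2000/svg" width="86.650mm" height="119.838mm" viewBox="0 0 86.650 119.838">
  <polygon points="39.381,60.022 45.763,64.655 47.000,72.445 42.367,78.827 34.577,80.064 28.195,75.431 26.958,67.641 31.591,61.259" fill="none" stroke="#000000"/>
  <polygon points="23.193,13.340 42.493,13.340 42.493,71.923 23.193,71.923" fill="none" stroke="#000000"/>
  <polygon points="62.450,19.640 61.484,18.818 55.032,73.607 35.880,47.921" fill="none" stroke="#000000"/>
  <polygon points="42.629,10.469 26.985,5.775 57.250,68.427 18.987,103.037" fill="none" stroke="#000000"/>
</svg>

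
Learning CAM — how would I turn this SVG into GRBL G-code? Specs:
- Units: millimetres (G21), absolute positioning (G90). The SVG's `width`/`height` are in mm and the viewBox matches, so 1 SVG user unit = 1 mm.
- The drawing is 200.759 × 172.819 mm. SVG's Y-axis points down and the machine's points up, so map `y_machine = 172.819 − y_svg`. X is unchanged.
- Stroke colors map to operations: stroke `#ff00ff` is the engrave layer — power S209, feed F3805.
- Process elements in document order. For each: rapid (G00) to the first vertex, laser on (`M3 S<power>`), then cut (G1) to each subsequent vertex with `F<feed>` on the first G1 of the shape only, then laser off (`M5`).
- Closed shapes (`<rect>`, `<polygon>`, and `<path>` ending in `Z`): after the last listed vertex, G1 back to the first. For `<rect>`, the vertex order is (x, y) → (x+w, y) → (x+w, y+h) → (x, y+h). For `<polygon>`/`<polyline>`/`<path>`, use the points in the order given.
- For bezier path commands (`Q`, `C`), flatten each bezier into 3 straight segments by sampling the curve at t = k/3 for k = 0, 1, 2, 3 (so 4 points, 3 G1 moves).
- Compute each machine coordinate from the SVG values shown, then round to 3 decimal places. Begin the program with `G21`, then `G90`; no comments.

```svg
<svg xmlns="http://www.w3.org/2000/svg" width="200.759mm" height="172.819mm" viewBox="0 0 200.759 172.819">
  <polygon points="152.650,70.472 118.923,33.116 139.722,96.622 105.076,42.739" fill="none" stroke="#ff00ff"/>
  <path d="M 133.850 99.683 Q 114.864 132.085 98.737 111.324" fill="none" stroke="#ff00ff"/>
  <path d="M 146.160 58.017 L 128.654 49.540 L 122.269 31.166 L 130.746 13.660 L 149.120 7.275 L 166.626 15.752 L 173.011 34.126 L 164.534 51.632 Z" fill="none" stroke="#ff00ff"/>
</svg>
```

Since the viewBox matches the mm dimensions, user units are millimetres directly. The only transform is the Y-flip y_m = 172.819 − y_svg.

Shape 1 is a closed polygon drawn with `<polygon>`. Its stroke #ff00ff means engrave at S209, F3805. After flipping Y the toolpath is (152.650,102.347) → (118.923,139.703) → (139.722,76.197) → (105.076,130.080) → (152.650,102.347), returning to the start.

Shape 2 is a quadratic bezier drawn with `<path>`. Its stroke #ff00ff means engrave at S209, F3805. After flipping Y the toolpath is (133.850,73.136) → (121.510,57.442) → (109.806,53.561) → (98.737,61.495).

Shape 3 is a regular polygon drawn with `<path>`. Its stroke #ff00ff means engrave at S209, F3805. After flipping Y the toolpath is (146.160,114.802) → (128.654,123.279) → (122.269,141.653) → (130.746,159.159) → (149.120,165.544) → (166.626,157.067) → (173.011,138.693) → (164.534,121.187) → (146.160,114.802), returning to the start.

G21
G90
G00 X152.650 Y102.347
M3 S209
G1 X118.923 Y139.703 F3805
G1 X139.722 Y76.197
G1 X105.076 Y130.080
G1 X152.650 Y102.347
M5
G00 X133.850 Y73.136
M3 S209
G1 X121.510 Y57.442 F3805
G1 X109.806 Y53.561
G1 X98.737 Y61.495
M5
G00 X146.160 Y114.802
M3 S209
G1 X128.654 Y123.279 F3805
G1 X122.269 Y141.653
G1 X130.746 Y159.159
G1 X149.120 Y165.544
G1 X166.626 Y157.067
G1 X173.011 Y138.693
G1 X164.534 Y121.187
G1 X146.160 Y114.802
M5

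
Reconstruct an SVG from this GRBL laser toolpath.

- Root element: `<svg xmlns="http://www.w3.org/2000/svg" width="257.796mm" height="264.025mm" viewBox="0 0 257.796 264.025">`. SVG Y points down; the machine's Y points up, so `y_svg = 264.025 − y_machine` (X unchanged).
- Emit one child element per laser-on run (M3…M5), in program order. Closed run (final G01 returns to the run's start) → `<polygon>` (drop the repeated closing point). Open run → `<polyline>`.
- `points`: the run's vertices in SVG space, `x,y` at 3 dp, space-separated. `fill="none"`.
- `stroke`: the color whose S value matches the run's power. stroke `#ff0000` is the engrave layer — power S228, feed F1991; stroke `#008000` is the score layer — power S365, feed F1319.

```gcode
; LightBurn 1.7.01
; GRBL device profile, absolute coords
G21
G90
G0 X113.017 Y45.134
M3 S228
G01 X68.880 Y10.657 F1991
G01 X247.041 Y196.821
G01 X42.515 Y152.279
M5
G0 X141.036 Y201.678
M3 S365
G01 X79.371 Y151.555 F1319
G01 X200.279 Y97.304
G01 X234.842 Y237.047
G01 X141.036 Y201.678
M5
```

y_svg = 264.025 − y_m.

[1] S228→`#ff0000` (engrave); open run; points: 113.017,218.891 68.880,253.368 247.041,67.204 42.515,111.746

[2] S365→`#008000` (score); closed run; points: 141.036,62.347 79.371,112.470 200.279,166.721 234.842,26.978

<svg xmlns="http://www.w3.org/2000/svg" width="257.796mm" height="264.025mm" viewBox="0 0 257.796 264.025">
  <polyline points="113.017,218.891 68.880,253.368 247.041,67.204 42.515,111.746" fill="none" stroke="#ff0000"/>
  <polygon points="141.036,62.347 79.371,112.470 200.279,166.721 234.842,26.978" fill="none" stroke="#008000"/>
</svg>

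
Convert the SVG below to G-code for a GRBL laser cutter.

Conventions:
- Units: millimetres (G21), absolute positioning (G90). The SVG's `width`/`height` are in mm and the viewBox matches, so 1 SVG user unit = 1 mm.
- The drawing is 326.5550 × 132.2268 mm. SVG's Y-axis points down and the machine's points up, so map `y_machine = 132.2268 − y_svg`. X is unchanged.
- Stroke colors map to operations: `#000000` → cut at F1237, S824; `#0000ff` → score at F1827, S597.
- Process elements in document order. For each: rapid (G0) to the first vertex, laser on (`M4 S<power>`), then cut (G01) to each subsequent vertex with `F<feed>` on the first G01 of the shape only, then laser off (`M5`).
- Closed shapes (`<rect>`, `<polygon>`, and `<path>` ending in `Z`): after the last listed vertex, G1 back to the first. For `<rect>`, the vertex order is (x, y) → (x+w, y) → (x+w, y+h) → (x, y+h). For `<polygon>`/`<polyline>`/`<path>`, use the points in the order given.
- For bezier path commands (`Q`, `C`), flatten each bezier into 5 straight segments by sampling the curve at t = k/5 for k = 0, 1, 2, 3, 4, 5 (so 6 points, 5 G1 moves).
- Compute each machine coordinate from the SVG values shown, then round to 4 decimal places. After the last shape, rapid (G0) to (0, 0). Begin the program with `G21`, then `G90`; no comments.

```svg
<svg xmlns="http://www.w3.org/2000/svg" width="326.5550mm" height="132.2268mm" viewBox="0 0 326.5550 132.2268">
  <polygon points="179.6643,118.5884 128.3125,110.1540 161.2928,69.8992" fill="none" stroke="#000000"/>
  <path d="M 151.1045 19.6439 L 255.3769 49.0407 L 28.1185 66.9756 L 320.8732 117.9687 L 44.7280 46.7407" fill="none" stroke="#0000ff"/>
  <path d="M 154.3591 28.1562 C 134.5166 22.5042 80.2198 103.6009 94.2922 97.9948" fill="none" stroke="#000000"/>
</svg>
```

G21
G90
G0 X179.6643 Y13.6384
M4 S824
G01 X128.3125 Y22.0728 F1237
G01 X161.2928 Y62.3276
G01 X179.6643 Y13.6384
M5
G0 X151.1045 Y112.5829
M4 S597
G01 X255.3769 Y83.1861 F1827
G01 X28.1185 Y65.2512
G01 X320.8732 Y14.2581
G01 X44.7280 Y85.4861
M5
G0 X154.3591 Y104.0706
M4 S824
G01 X139.1417 Y98.4396 F1237
G01 X120.5907 Y80.3145
G01 X103.6418 Y58.0211
G01 X93.2305 Y39.8851
G01 X94.2922 Y34.2320
M5
G0 X0.0000 Y0.0000

Since the viewBox matches the mm dimensions, user units are millimetres directly. The only transform is the Y-flip y_m = 132.2268 − y_svg.

Shape 1 is a regular polygon drawn with `<polygon>`. Its stroke #000000 means cut at S824, F1237. After flipping Y the toolpath is (179.6643,13.6384) → (128.3125,22.0728) → (161.2928,62.3276) → (179.6643,13.6384), returning to the start.

Shape 2 is a open polyline drawn with `<path>`. Its stroke #0000ff means score at S597, F1827. After flipping Y the toolpath is (151.1045,112.5829) → (255.3769,83.1861) → (28.1185,65.2512) → (320.8732,14.2581) → (44.7280,85.4861).

Shape 3 is a cubic bezier drawn with `<path>`. Its stroke #000000 means cut at S824, F1237. After flipping Y the toolpath is (154.3591,104.0706) → (139.1417,98.4396) → (120.5907,80.3145) → (103.6418,58.0211) → (93.2305,39.8851) → (94.2922,34.2320).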